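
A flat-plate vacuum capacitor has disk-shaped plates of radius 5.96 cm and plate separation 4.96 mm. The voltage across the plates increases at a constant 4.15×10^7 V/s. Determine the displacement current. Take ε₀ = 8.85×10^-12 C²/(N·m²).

8.26×10^-4 A

The displacement current equals the charging current C dV/dt. With C = ε₀A/d = (8.85×10^-12)(0.01116)/(4.96×10^-3) = 1.991×10^-11 F, I_d = (1.991×10^-11)(4.15×10^7) = 8.26×10^-4 A.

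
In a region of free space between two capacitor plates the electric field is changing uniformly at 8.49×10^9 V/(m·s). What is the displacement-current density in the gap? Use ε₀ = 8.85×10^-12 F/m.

J_d = ε₀ ∂E/∂t, so J_d = 0.0751 A/m².

0.0751 A/m²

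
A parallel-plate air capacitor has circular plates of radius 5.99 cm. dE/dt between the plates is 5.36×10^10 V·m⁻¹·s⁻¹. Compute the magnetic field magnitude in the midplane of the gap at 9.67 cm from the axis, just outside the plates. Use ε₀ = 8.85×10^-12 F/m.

1.11×10^-8 T

Through the whole plate area (πR² = 0.01127 m²), I_d = ε₀ πR² dE/dt = 5.346×10^-3 A.
Outside the plates the loop encloses all of I_d, so B·2πr = μ₀ I_d and B = 1.11×10^-8 T.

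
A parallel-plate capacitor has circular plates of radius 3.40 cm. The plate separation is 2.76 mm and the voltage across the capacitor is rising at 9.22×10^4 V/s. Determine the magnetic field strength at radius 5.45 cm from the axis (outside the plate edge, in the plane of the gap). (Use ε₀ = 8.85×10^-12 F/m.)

With E = V/d, dE/dt = 3.341×10^7 V/(m·s) and πR² = 3.632×10^-3 m², giving I_d = ε₀ πR² dE/dt = 1.074×10^-6 A.
Outside the plates the loop encloses all of I_d, so B·2πr = μ₀ I_d and B = 3.94×10^-12 T.

3.94×10^-12 T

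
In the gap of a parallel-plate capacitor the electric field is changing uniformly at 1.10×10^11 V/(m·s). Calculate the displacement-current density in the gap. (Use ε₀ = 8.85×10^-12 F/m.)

J_d = ε₀ ∂E/∂t, so J_d = 0.973 A/m².

0.973 A/m²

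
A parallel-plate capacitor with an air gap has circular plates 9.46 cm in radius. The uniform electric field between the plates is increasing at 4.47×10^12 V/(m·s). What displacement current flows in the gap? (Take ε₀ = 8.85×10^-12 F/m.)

1.11 A

The displacement current is ε₀ times dΦ_E/dt = ε₀ A dE/dt = (8.85×10^-12)(0.02811)(4.47×10^12) = 1.11 A.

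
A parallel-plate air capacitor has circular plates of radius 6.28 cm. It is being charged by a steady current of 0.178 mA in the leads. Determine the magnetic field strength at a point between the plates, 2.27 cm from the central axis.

2.05×10^-10 T

By continuity the displacement current in the gap matches the conduction current: I_d = 1.78×10^-4 A.
For r < R the Ampère–Maxwell law gives B(2πr) = μ₀ I_d (r²/R²), so B = μ₀ I_d r/(2πR²) = (4π×10^-7)(1.78×10^-4)(0.0227)/(2π·0.0628²) = 2.05×10^-10 T.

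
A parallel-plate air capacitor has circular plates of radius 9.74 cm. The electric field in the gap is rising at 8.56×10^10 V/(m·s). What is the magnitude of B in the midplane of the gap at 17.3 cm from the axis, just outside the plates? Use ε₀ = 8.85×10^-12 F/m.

Total displacement current: I_d = ε₀(πR²)(dE/dt) = (8.85×10^-12)(0.02980)(8.56×10^10) = 0.02258 A.
Outside the plates the loop encloses all of I_d, so B·2πr = μ₀ I_d and B = 2.61×10^-8 T.

2.61×10^-8 T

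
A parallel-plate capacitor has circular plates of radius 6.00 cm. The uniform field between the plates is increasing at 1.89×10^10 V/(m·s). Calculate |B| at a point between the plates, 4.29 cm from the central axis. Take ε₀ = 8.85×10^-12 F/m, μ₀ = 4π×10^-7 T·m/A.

4.51×10^-9 T

Through the whole plate area (πR² = 0.01131 m²), I_d = ε₀ πR² dE/dt = 1.892×10^-3 A.
∮B·dl = μ₀ I_d,enc with I_d,enc = I_d r²/R² = 9.672×10^-4 A; so B = μ₀ I_d,enc/(2πr) = 4.51×10^-9 T.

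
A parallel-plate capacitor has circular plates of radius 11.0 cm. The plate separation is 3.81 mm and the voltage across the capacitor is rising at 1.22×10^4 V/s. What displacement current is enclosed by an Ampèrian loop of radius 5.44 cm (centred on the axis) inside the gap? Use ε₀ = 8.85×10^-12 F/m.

2.63×10^-7 A

With E = V/d, dE/dt = 3.202×10^6 V/(m·s) and πR² = 0.03801 m², giving I_d = ε₀ πR² dE/dt = 1.077×10^-6 A.
The field is uniform, so I_d,enc = I_d (r/R)² = (1.077×10^-6)(5.44/11.0)² = 2.63×10^-7 A.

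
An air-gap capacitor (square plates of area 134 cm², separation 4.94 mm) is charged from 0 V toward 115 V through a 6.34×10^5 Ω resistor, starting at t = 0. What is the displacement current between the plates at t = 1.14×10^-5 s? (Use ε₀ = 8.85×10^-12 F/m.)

C = ε₀A/d = (8.85×10^-12)(0.0134)/(4.94×10^-3) = 2.401×10^-11 F and τ = RC = 1.522×10^-5 s. I_d in the gap equals the RC charging current.
I_d(t) = (V₀/R) e^(−t/τ) = 1.814×10^-4 · e^(−0.7490) = 8.58×10^-5 A.

8.58×10^-5 A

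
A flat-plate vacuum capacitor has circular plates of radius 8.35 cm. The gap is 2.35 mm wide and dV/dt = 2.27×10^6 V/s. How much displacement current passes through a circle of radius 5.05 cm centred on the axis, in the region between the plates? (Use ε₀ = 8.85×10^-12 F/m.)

I_d = C dV/dt with C = ε₀πR²/d = 8.247×10^-11 F, so I_d = (8.247×10^-11)(2.27×10^6) = 1.872×10^-4 A.
Since J_d is uniform, the enclosed fraction is (r/R)² = 0.3658, giving I_d,enc = 6.85×10^-5 A.

6.85×10^-5 A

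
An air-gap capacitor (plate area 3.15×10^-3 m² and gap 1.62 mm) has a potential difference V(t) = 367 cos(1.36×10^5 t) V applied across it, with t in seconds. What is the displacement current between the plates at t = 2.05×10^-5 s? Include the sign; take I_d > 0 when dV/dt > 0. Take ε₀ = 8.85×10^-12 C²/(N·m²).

-2.97×10^-4 A

C = ε₀A/d = (8.85×10^-12)(3.15×10^-3)/(1.62×10^-3) = 1.721×10^-11 F. dV/dt = V₀ω·−sin(ωt); at ωt = 2.788 rad this factor is -0.3463.
I_d = C dV/dt = (1.721×10^-11)(367)(1.36×10^5)(-0.3463) = -2.97×10^-4 A.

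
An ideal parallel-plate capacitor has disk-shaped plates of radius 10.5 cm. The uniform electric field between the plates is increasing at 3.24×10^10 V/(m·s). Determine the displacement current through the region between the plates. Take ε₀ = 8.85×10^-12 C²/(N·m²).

The displacement current is ε₀ times dΦ_E/dt = ε₀ A dE/dt = (8.85×10^-12)(0.03464)(3.24×10^10) = 9.93×10^-3 A.

9.93×10^-3 A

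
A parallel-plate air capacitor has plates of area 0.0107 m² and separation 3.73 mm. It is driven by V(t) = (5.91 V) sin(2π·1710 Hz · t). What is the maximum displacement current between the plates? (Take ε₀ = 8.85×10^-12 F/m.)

1.61×10^-6 A

C = ε₀A/d = (8.85×10^-12)(0.0107)/(3.73×10^-3) = 2.539×10^-11 F; ω = 2πf = 1.074×10^4 rad/s.
I_d = C dV/dt, so |I_d|_max = C V₀ ω = (2.539×10^-11)(5.91)(1.074×10^4) = 1.61×10^-6 A.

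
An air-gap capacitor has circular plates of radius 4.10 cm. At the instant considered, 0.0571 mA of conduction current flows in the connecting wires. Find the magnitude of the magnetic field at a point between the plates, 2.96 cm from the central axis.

2.01×10^-10 T

By continuity the displacement current in the gap matches the conduction current: I_d = 5.71×10^-5 A.
∮B·dl = μ₀ I_d,enc with I_d,enc = I_d r²/R² = 2.976×10^-5 A; so B = μ₀ I_d,enc/(2πr) = 2.01×10^-10 T.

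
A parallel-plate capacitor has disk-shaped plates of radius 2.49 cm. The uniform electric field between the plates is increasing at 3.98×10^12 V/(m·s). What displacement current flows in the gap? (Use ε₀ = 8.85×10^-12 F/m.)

0.0686 A

The displacement current is ε₀ times dΦ_E/dt = ε₀ A dE/dt = (8.85×10^-12)(1.948×10^-3)(3.98×10^12) = 0.0686 A.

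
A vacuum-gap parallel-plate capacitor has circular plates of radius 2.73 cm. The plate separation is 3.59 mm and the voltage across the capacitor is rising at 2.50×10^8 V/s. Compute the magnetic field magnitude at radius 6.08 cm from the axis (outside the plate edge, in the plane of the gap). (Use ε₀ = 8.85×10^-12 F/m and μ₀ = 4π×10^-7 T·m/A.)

dE/dt = (dV/dt)/d = 6.964×10^10 V/(m·s); I_d = ε₀(πR²)(dE/dt) = (8.85×10^-12)(2.341×10^-3)(6.964×10^10) = 1.443×10^-3 A.
For r ≥ R the full I_d is enclosed: B = μ₀ I_d/(2πr) = (4π×10^-7)(1.443×10^-3)/(2π·0.0608) = 4.75×10^-9 T.

4.75×10^-9 T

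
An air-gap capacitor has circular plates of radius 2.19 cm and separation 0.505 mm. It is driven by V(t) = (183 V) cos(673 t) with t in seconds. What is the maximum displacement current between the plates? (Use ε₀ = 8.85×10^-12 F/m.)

3.25×10^-6 A

C = ε₀A/d = (8.85×10^-12)(1.507×10^-3)/(5.05×10^-4) = 2.641×10^-11 F; ω = 673 rad/s.
I_d = C dV/dt, so |I_d|_max = C V₀ ω = (2.641×10^-11)(183)(673) = 3.25×10^-6 A.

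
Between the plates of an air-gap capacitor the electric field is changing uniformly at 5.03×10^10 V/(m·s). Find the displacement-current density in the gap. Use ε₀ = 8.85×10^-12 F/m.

0.445 A/m²

The displacement-current density is ε₀ ∂E/∂t = (8.85×10^-12)(5.03×10^10) = 0.445 A/m².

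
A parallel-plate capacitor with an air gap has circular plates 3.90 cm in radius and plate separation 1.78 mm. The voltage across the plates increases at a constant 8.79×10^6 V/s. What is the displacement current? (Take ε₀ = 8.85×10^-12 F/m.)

2.09×10^-4 A

C = ε₀A/d = (8.85×10^-12)(4.778×10^-3)/(1.78×10^-3) = 2.376×10^-11 F.
I_d = C dV/dt = (2.376×10^-11)(8.79×10^6) = 2.09×10^-4 A.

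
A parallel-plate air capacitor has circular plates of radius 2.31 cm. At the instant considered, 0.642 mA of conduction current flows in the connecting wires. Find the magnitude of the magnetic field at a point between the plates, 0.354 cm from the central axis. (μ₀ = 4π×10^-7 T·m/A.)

8.52×10^-10 T

No conduction current crosses the gap, so I_d there equals the 6.42×10^-4 A in the leads.
For r < R the Ampère–Maxwell law gives B(2πr) = μ₀ I_d (r²/R²), so B = μ₀ I_d r/(2πR²) = (4π×10^-7)(6.42×10^-4)(3.54×10^-3)/(2π·0.0231²) = 8.52×10^-10 T.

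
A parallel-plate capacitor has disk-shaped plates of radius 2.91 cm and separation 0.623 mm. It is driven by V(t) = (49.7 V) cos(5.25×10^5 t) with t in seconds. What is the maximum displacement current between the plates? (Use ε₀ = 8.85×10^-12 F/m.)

9.86×10^-4 A

C = ε₀A/d = (8.85×10^-12)(2.660×10^-3)/(6.23×10^-4) = 3.779×10^-11 F; ω = 5.25×10^5 rad/s.
I_d = C dV/dt, so |I_d|_max = C V₀ ω = (3.779×10^-11)(49.7)(5.25×10^5) = 9.86×10^-4 A.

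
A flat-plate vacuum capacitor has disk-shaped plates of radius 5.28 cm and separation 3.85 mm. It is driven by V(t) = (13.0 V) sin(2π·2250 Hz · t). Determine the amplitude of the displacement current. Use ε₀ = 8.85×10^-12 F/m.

3.70×10^-6 A

The displacement current equals the conduction current C dV/dt, which peaks at C V₀ ω.
With C = ε₀A/d = (8.85×10^-12)(8.758×10^-3)/(3.85×10^-3) = 2.013×10^-11 F and ω = 2πf = 1.414×10^4 rad/s, I_d,max = (2.013×10^-11)(13.0)(1.414×10^4) = 3.70×10^-6 A.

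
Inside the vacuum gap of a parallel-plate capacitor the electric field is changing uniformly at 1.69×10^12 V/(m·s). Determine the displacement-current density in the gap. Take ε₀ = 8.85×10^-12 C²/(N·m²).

15.0 A/m²

The displacement-current density is ε₀ ∂E/∂t = (8.85×10^-12)(1.69×10^12) = 15.0 A/m².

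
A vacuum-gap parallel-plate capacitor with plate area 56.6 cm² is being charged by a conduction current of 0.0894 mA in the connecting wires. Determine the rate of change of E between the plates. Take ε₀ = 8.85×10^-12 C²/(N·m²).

Charge continuity gives I_d = I = 8.94×10^-5 A between the plates.
Then dE/dt = I_d/(ε₀A) = 1.78×10^9 V/(m·s).

1.78×10^9 V/(m·s)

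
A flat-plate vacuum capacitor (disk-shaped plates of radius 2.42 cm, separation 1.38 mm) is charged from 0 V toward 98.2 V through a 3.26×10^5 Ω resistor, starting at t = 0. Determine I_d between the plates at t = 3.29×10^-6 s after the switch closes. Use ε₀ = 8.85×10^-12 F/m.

C = ε₀A/d = (8.85×10^-12)(1.840×10^-3)/(1.38×10^-3) = 1.180×10^-11 F and τ = RC = 3.847×10^-6 s. I_d in the gap equals the RC charging current.
I_d(t) = (V₀/R) e^(−t/τ) = 3.012×10^-4 · e^(−0.8552) = 1.28×10^-4 A.

1.28×10^-4 A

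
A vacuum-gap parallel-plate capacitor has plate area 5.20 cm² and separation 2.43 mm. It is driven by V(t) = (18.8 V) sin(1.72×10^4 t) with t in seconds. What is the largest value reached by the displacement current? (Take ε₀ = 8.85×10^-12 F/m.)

6.12×10^-7 A

The displacement current equals the conduction current C dV/dt, which peaks at C V₀ ω.
With C = ε₀A/d = (8.85×10^-12)(5.20×10^-4)/(2.43×10^-3) = 1.894×10^-12 F and ω = 1.72×10^4 rad/s, I_d,max = (1.894×10^-12)(18.8)(1.72×10^4) = 6.12×10^-7 A.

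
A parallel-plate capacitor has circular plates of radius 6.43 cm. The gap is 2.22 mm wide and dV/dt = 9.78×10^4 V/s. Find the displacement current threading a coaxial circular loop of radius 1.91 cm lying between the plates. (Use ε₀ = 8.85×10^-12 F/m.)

dE/dt = (dV/dt)/d = 4.405×10^7 V/(m·s); I_d = ε₀(πR²)(dE/dt) = (8.85×10^-12)(0.01299)(4.405×10^7) = 5.064×10^-6 A.
The field is uniform, so I_d,enc = I_d (r/R)² = (5.064×10^-6)(1.91/6.43)² = 4.47×10^-7 A.

4.47×10^-7 A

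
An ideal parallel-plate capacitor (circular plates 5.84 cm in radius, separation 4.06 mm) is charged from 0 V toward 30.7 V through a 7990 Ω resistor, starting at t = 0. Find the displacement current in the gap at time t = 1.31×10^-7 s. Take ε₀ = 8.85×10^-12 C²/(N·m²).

With C = ε₀A/d = (8.85×10^-12)(0.01071)/(4.06×10^-3) = 2.335×10^-11 F, the time constant is τ = RC = 1.866×10^-7 s, so t/τ = 0.7020 and e^(−t/τ) = 0.4956.
I_d = I_cond = (V₀/R) e^(−t/τ) = (3.842×10^-3)(0.4956) = 1.90×10^-3 A.

1.90×10^-3 A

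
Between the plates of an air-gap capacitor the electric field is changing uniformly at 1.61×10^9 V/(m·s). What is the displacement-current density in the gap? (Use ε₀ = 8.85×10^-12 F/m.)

The displacement-current density is ε₀ ∂E/∂t = (8.85×10^-12)(1.61×10^9) = 0.0142 A/m².

0.0142 A/m²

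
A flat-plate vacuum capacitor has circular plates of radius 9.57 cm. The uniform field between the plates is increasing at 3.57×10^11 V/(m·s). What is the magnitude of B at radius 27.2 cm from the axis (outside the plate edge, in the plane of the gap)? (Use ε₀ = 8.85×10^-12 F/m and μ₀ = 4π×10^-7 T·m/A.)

6.68×10^-8 T

Total displacement current: I_d = ε₀(πR²)(dE/dt) = (8.85×10^-12)(0.02877)(3.57×10^11) = 0.09090 A.
With r > R the enclosed displacement current is the full I_d; B = μ₀ I_d / (2πr) = 6.68×10^-8 T.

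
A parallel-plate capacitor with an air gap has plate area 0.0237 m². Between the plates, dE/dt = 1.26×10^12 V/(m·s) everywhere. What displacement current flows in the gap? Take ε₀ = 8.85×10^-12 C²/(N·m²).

I_d = ε₀ A (dE/dt) = (8.85×10^-12)(0.0237 m²)(1.26×10^12) = 0.264 A.

0.264 A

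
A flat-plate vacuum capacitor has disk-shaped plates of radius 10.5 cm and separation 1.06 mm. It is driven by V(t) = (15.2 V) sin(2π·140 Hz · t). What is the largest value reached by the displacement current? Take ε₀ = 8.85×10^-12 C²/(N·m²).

The displacement current equals the conduction current C dV/dt, which peaks at C V₀ ω.
With C = ε₀A/d = (8.85×10^-12)(0.03464)/(1.06×10^-3) = 2.892×10^-10 F and ω = 2πf = 879.6 rad/s, I_d,max = (2.892×10^-10)(15.2)(879.6) = 3.87×10^-6 A.

3.87×10^-6 A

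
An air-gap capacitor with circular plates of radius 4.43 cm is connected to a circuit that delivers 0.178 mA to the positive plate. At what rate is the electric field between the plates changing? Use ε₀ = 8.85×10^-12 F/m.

3.26×10^9 V/(m·s)

Charge continuity gives I_d = I = 1.78×10^-4 A between the plates.
Inverting I_d = ε₀ A dE/dt gives dE/dt = 1.78×10^-4 / (8.85×10^-12 · 6.165×10^-3) = 3.26×10^9 V/(m·s).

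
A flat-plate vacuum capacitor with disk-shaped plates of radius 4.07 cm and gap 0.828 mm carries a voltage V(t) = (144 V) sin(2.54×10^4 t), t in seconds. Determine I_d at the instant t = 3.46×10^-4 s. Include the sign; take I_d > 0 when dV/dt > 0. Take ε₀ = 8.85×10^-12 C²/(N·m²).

-1.64×10^-4 A

C = ε₀A/d = (8.85×10^-12)(5.204×10^-3)/(8.28×10^-4) = 5.562×10^-11 F. dV/dt = V₀ω·cos(ωt); at ωt = 8.7884 rad this factor is -0.8043.
I_d = C dV/dt = (5.562×10^-11)(144)(2.54×10^4)(-0.8043) = -1.64×10^-4 A.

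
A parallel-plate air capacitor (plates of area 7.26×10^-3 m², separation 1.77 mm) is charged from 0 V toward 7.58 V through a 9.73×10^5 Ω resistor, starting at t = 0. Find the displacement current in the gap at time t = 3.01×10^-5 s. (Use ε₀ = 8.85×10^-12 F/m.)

3.32×10^-6 A

C = ε₀A/d = (8.85×10^-12)(7.26×10^-3)/(1.77×10^-3) = 3.630×10^-11 F, so τ = RC = 3.532×10^-5 s.
The conduction current is I(t) = (V₀/R) e^(−t/τ), and the displacement current between the plates equals it.
t/τ = 0.8522; I_d = (7.58/9.73×10^5) · e^(−0.8522) = (7.790×10^-6)(0.4265) = 3.32×10^-6 A.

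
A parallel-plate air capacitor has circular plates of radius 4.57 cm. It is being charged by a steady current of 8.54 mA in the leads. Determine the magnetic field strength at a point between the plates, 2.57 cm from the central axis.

2.10×10^-8 T

By continuity the displacement current in the gap matches the conduction current: I_d = 8.54×10^-3 A.
∮B·dl = μ₀ I_d,enc with I_d,enc = I_d r²/R² = 2.701×10^-3 A; so B = μ₀ I_d,enc/(2πr) = 2.10×10^-8 T.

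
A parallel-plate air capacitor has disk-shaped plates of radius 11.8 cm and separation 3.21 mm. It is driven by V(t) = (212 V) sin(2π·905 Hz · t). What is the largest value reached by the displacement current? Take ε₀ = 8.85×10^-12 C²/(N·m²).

1.45×10^-4 A

The displacement current equals the conduction current C dV/dt, which peaks at C V₀ ω.
With C = ε₀A/d = (8.85×10^-12)(0.04374)/(3.21×10^-3) = 1.206×10^-10 F and ω = 2πf = 5686 rad/s, I_d,max = (1.206×10^-10)(212)(5686) = 1.45×10^-4 A.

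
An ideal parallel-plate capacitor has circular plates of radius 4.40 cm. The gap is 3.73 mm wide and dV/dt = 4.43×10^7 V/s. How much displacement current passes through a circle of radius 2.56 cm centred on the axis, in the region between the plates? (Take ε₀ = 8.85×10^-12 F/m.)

I_d = C dV/dt with C = ε₀πR²/d = 1.443×10^-11 F, so I_d = (1.443×10^-11)(4.43×10^7) = 6.392×10^-4 A.
Through an area πr² the displacement current is I_d·(πr²/πR²) = I_d (r/R)² = 2.16×10^-4 A.

2.16×10^-4 A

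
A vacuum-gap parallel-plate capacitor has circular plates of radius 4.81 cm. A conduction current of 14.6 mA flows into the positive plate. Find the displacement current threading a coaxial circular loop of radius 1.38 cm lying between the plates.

Between the plates the displacement current equals the wire current: I_d = 14.6 mA = 0.0146 A.
The field is uniform, so I_d,enc = I_d (r/R)² = (0.0146)(1.38/4.81)² = 1.20×10^-3 A.

1.20×10^-3 A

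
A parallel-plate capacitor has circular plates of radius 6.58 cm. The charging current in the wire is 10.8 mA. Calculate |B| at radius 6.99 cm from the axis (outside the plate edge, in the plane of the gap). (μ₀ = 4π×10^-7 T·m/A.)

No conduction current crosses the gap, so I_d there equals the 0.0108 A in the leads.
With r > R the enclosed displacement current is the full I_d; B = μ₀ I_d / (2πr) = 3.09×10^-8 T.

3.09×10^-8 T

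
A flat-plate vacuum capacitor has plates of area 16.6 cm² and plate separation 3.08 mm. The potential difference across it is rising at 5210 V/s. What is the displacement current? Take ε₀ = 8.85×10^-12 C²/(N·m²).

C = ε₀A/d = (8.85×10^-12)(1.66×10^-3)/(3.08×10^-3) = 4.770×10^-12 F.
I_d = C dV/dt = (4.770×10^-12)(5210) = 2.49×10^-8 A.

2.49×10^-8 A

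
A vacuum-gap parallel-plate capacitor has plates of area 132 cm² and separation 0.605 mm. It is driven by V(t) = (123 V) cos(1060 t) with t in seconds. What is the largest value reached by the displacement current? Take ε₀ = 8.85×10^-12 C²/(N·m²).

2.52×10^-5 A

(dE/dt)_max = V₀ω/d = 2.155×10^8 V/(m·s); ω = 1060 rad/s.
I_d,max = ε₀ A (dE/dt)_max = (8.85×10^-12)(0.0132)(2.155×10^8) = 2.52×10^-5 A.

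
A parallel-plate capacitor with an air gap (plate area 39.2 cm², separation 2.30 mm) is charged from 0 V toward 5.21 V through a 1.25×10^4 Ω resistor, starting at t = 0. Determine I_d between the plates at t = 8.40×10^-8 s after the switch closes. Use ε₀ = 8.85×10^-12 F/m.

2.67×10^-4 A

C = ε₀A/d = (8.85×10^-12)(3.92×10^-3)/(2.30×10^-3) = 1.508×10^-11 F, so τ = RC = 1.885×10^-7 s.
The conduction current is I(t) = (V₀/R) e^(−t/τ), and the displacement current between the plates equals it.
t/τ = 0.4456; I_d = (5.21/1.25×10^4) · e^(−0.4456) = (4.168×10^-4)(0.6404) = 2.67×10^-4 A.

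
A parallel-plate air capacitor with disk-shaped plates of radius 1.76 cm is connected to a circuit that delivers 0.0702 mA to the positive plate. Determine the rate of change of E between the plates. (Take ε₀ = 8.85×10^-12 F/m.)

8.15×10^9 V/(m·s)

The displacement current between the plates equals the conduction current, I_d = 0.0702 mA.
Since I_d = ε₀ A dE/dt, dE/dt = I_d/(ε₀A) = (7.02×10^-5)/((8.85×10^-12)(9.731×10^-4)) = 8.15×10^9 V/(m·s).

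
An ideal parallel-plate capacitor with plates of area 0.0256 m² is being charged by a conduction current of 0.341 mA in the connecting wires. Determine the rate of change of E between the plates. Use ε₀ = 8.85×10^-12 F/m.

1.51×10^9 V/(m·s)

The displacement current between the plates equals the conduction current, I_d = 0.341 mA.
Since I_d = ε₀ A dE/dt, dE/dt = I_d/(ε₀A) = (3.41×10^-4)/((8.85×10^-12)(0.0256)) = 1.51×10^9 V/(m·s).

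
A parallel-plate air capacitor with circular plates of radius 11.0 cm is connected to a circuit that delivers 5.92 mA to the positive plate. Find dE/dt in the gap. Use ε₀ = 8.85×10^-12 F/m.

1.76×10^10 V/(m·s)

The displacement current between the plates equals the conduction current, I_d = 5.92 mA.
Then dE/dt = I_d/(ε₀A) = 1.76×10^10 V/(m·s).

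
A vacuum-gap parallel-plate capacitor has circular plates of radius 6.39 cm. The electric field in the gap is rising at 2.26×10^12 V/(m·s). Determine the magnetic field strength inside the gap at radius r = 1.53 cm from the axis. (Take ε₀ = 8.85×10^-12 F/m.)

Total displacement current: I_d = ε₀(πR²)(dE/dt) = (8.85×10^-12)(0.01283)(2.26×10^12) = 0.2566 A.
∮B·dl = μ₀ I_d,enc with I_d,enc = I_d r²/R² = 0.01471 A; so B = μ₀ I_d,enc/(2πr) = 1.92×10^-7 T.

1.92×10^-7 T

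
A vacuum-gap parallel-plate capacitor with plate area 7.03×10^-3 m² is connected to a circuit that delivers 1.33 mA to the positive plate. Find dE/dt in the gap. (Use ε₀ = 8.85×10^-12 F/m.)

By continuity, I_d in the gap equals the 1.33 mA flowing in the wire.
Then dE/dt = I_d/(ε₀A) = 2.14×10^10 V/(m·s).

2.14×10^10 V/(m·s)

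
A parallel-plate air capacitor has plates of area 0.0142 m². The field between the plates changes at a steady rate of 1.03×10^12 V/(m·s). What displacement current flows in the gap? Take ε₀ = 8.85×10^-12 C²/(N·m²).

0.129 A

The displacement current is ε₀ times dΦ_E/dt = ε₀ A dE/dt = (8.85×10^-12)(0.0142)(1.03×10^12) = 0.129 A.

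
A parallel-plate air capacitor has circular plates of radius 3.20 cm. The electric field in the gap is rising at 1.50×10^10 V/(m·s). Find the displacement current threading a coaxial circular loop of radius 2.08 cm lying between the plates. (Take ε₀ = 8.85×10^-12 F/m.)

Total displacement current: I_d = ε₀(πR²)(dE/dt) = (8.85×10^-12)(3.217×10^-3)(1.50×10^10) = 4.271×10^-4 A.
Through an area πr² the displacement current is I_d·(πr²/πR²) = I_d (r/R)² = 1.80×10^-4 A.

1.80×10^-4 A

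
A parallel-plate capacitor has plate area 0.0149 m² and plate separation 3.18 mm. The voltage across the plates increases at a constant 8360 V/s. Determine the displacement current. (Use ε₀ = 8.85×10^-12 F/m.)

The field between the plates is E = V/d, so dE/dt = (8360)/(3.18×10^-3 m) = 2.629×10^6 V/(m·s).
I_d = ε₀ A (dE/dt) = (8.85×10^-12)(0.0149)(2.629×10^6) = 3.47×10^-7 A.

3.47×10^-7 A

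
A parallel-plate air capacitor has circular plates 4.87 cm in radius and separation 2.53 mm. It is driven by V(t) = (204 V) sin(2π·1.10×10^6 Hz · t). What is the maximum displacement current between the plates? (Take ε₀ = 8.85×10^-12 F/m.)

0.0367 A

C = ε₀A/d = (8.85×10^-12)(7.451×10^-3)/(2.53×10^-3) = 2.606×10^-11 F; ω = 2πf = 6.912×10^6 rad/s.
I_d = C dV/dt, so |I_d|_max = C V₀ ω = (2.606×10^-11)(204)(6.912×10^6) = 0.0367 A.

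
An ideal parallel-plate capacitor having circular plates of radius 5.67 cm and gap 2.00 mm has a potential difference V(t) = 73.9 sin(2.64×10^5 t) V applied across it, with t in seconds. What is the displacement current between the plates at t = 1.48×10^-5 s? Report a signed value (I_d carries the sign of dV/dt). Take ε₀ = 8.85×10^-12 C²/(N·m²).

C = ε₀A/d = (8.85×10^-12)(0.01010)/(2.00×10^-3) = 4.469×10^-11 F. dV/dt = V₀ω·cos(ωt); at ωt = 3.9072 rad this factor is -0.7210.
I_d = C dV/dt = (4.469×10^-11)(73.9)(2.64×10^5)(-0.7210) = -6.29×10^-4 A.

-6.29×10^-4 A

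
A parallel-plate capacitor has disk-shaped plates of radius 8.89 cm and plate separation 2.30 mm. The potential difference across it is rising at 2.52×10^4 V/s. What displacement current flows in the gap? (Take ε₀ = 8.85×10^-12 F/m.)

C = ε₀A/d = (8.85×10^-12)(0.02483)/(2.30×10^-3) = 9.554×10^-11 F.
I_d = C dV/dt = (9.554×10^-11)(2.52×10^4) = 2.41×10^-6 A.

2.41×10^-6 A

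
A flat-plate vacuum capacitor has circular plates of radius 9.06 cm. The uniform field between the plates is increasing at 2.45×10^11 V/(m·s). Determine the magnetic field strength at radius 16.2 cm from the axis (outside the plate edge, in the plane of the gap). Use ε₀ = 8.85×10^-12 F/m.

6.90×10^-8 T

I_d = ε₀ dΦ_E/dt = ε₀ πR² (dE/dt) = (8.85×10^-12)(0.02579)(2.45×10^11) = 0.05592 A through the full plate area.
With r > R the enclosed displacement current is the full I_d; B = μ₀ I_d / (2πr) = 6.90×10^-8 T.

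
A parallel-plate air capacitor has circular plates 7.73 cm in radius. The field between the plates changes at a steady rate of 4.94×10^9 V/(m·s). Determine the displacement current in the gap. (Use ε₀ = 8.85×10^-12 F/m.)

I_d = ε₀ A (dE/dt) = (8.85×10^-12)(0.01877 m²)(4.94×10^9) = 8.21×10^-4 A.

8.21×10^-4 A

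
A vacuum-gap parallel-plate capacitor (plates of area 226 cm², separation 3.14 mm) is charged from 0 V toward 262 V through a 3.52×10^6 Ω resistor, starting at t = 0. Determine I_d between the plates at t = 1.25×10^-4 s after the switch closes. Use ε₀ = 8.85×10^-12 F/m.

4.26×10^-5 A

C = ε₀A/d = (8.85×10^-12)(0.0226)/(3.14×10^-3) = 6.370×10^-11 F and τ = RC = 2.242×10^-4 s. I_d in the gap equals the RC charging current.
I_d(t) = (V₀/R) e^(−t/τ) = 7.443×10^-5 · e^(−0.5575) = 4.26×10^-5 A.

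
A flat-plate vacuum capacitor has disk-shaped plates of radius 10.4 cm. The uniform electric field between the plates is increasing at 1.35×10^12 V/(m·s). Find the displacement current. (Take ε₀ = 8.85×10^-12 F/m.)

I_d = ε₀ A (dE/dt) = (8.85×10^-12)(0.03398 m²)(1.35×10^12) = 0.406 A.

0.406 A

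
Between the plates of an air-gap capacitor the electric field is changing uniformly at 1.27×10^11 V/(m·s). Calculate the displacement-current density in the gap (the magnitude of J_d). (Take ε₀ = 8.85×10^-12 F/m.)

1.12 A/m²

The displacement-current density is ε₀ ∂E/∂t = (8.85×10^-12)(1.27×10^11) = 1.12 A/m².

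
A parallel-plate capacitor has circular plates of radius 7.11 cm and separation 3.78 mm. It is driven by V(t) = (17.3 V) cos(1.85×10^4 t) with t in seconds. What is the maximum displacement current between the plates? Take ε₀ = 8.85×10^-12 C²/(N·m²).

The displacement current equals the conduction current C dV/dt, which peaks at C V₀ ω.
With C = ε₀A/d = (8.85×10^-12)(0.01588)/(3.78×10^-3) = 3.718×10^-11 F and ω = 1.85×10^4 rad/s, I_d,max = (3.718×10^-11)(17.3)(1.85×10^4) = 1.19×10^-5 A.

1.19×10^-5 A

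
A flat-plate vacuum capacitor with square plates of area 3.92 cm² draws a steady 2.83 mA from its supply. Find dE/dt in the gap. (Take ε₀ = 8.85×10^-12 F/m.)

The displacement current between the plates equals the conduction current, I_d = 2.83 mA.
Since I_d = ε₀ A dE/dt, dE/dt = I_d/(ε₀A) = (2.83×10^-3)/((8.85×10^-12)(3.92×10^-4)) = 8.16×10^11 V/(m·s).

8.16×10^11 V/(m·s)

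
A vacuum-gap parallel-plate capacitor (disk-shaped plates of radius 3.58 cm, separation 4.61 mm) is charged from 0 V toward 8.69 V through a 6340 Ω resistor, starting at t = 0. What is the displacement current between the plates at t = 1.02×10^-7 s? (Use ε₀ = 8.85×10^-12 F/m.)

C = ε₀A/d = (8.85×10^-12)(4.026×10^-3)/(4.61×10^-3) = 7.729×10^-12 F and τ = RC = 4.900×10^-8 s. I_d in the gap equals the RC charging current.
I_d(t) = (V₀/R) e^(−t/τ) = 1.371×10^-3 · e^(−2.082) = 1.71×10^-4 A.

1.71×10^-4 A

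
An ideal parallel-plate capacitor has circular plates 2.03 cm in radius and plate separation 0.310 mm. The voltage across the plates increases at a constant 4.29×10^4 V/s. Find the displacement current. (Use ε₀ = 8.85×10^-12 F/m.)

The displacement current equals the charging current C dV/dt. With C = ε₀A/d = (8.85×10^-12)(1.295×10^-3)/(3.10×10^-4) = 3.697×10^-11 F, I_d = (3.697×10^-11)(4.29×10^4) = 1.59×10^-6 A.

1.59×10^-6 A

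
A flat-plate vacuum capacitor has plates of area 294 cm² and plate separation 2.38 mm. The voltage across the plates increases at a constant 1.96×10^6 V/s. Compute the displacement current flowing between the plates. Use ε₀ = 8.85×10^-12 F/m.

The field between the plates is E = V/d, so dE/dt = (1.96×10^6)/(2.38×10^-3 m) = 8.235×10^8 V/(m·s).
I_d = ε₀ A (dE/dt) = (8.85×10^-12)(0.0294)(8.235×10^8) = 2.14×10^-4 A.

2.14×10^-4 A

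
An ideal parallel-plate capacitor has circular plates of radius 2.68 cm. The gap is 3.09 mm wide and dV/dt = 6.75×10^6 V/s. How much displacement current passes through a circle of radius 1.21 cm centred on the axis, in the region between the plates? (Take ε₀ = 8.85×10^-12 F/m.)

8.89×10^-6 A

dE/dt = (dV/dt)/d = 2.184×10^9 V/(m·s); I_d = ε₀(πR²)(dE/dt) = (8.85×10^-12)(2.256×10^-3)(2.184×10^9) = 4.360×10^-5 A.
Through an area πr² the displacement current is I_d·(πr²/πR²) = I_d (r/R)² = 8.89×10^-6 A.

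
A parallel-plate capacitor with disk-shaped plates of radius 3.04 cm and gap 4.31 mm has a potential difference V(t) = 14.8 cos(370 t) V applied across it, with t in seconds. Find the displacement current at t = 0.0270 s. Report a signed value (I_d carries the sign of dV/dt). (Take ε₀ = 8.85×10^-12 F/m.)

dE/dt = (V₀ω/d)·−sin(ωt) with ωt = 9.99 rad: (14.8)(370)(0.5356)/(4.31×10^-3) = 6.805×10^5 V/(m·s).
I_d = ε₀ A dE/dt = (8.85×10^-12)(2.903×10^-3)(6.805×10^5) = 1.75×10^-8 A.

1.75×10^-8 A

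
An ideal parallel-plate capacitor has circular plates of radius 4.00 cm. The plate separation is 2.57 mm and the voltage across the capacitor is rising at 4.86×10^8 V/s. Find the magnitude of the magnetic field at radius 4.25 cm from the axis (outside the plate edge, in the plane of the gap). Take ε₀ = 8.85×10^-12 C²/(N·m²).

With E = V/d, dE/dt = 1.891×10^11 V/(m·s) and πR² = 5.027×10^-3 m², giving I_d = ε₀ πR² dE/dt = 8.413×10^-3 A.
Outside the plates the loop encloses all of I_d, so B·2πr = μ₀ I_d and B = 3.96×10^-8 T.

3.96×10^-8 T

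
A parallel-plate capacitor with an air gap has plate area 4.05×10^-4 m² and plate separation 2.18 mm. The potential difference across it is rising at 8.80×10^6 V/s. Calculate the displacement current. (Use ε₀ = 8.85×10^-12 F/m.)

C = ε₀A/d = (8.85×10^-12)(4.05×10^-4)/(2.18×10^-3) = 1.644×10^-12 F.
I_d = C dV/dt = (1.644×10^-12)(8.80×10^6) = 1.45×10^-5 A.

1.45×10^-5 A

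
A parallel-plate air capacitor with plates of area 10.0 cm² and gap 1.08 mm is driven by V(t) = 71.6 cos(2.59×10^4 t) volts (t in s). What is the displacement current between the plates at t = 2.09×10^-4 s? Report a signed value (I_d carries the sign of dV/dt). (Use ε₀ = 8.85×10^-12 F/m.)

1.16×10^-5 A

dV/dt = (71.6)(2.59×10^4)·−sin(5.4131) = 1.418×10^6 V/s.
I_d = C dV/dt with C = ε₀A/d = (8.85×10^-12)(1.00×10^-3)/(1.08×10^-3) = 8.194×10^-12 F, so I_d = (8.194×10^-12)(1.418×10^6) = 1.16×10^-5 A.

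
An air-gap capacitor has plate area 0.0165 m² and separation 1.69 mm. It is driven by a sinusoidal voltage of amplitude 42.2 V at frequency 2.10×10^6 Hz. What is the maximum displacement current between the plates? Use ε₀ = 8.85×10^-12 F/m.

(dE/dt)_max = V₀ω/d = 3.294×10^11 V/(m·s); ω = 2πf = 1.319×10^7 rad/s.
I_d,max = ε₀ A (dE/dt)_max = (8.85×10^-12)(0.0165)(3.294×10^11) = 0.0481 A.

0.0481 A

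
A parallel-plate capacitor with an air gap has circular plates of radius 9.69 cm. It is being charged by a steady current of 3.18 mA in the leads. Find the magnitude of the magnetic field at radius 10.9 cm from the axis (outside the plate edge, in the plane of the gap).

By continuity the displacement current in the gap matches the conduction current: I_d = 3.18×10^-3 A.
For r ≥ R the full I_d is enclosed: B = μ₀ I_d/(2πr) = (4π×10^-7)(3.18×10^-3)/(2π·0.109) = 5.83×10^-9 T.

5.83×10^-9 T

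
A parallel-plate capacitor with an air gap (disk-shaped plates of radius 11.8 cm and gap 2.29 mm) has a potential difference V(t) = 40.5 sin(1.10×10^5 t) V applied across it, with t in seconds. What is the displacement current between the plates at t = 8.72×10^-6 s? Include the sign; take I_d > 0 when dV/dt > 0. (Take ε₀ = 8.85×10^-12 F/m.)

dE/dt = (V₀ω/d)·cos(ωt) with ωt = 0.9592 rad: (40.5)(1.10×10^5)(0.5742)/(2.29×10^-3) = 1.117×10^9 V/(m·s).
I_d = ε₀ A dE/dt = (8.85×10^-12)(0.04374)(1.117×10^9) = 4.32×10^-4 A.

4.32×10^-4 A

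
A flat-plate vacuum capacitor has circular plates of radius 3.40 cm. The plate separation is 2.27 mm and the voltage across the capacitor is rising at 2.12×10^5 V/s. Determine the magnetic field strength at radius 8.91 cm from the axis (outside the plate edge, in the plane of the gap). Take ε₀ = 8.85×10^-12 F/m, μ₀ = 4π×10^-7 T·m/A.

I_d = C dV/dt with C = ε₀πR²/d = 1.416×10^-11 F, so I_d = (1.416×10^-11)(2.12×10^5) = 3.002×10^-6 A.
For r ≥ R the full I_d is enclosed: B = μ₀ I_d/(2πr) = (4π×10^-7)(3.002×10^-6)/(2π·0.0891) = 6.74×10^-12 T.

6.74×10^-12 T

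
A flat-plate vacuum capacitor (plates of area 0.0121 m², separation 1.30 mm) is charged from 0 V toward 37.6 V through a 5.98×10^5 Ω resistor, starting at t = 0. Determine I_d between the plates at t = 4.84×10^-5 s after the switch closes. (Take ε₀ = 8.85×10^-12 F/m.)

C = ε₀A/d = (8.85×10^-12)(0.0121)/(1.30×10^-3) = 8.237×10^-11 F, so τ = RC = 4.926×10^-5 s.
The conduction current is I(t) = (V₀/R) e^(−t/τ), and the displacement current between the plates equals it.
t/τ = 0.9825; I_d = (37.6/5.98×10^5) · e^(−0.9825) = (6.288×10^-5)(0.3744) = 2.35×10^-5 A.

2.35×10^-5 A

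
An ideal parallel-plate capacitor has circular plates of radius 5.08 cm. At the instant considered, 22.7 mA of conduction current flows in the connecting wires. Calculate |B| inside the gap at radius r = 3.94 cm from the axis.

Between the plates the displacement current equals the wire current: I_d = 22.7 mA = 0.0227 A.
∮B·dl = μ₀ I_d,enc with I_d,enc = I_d r²/R² = 0.01365 A; so B = μ₀ I_d,enc/(2πr) = 6.93×10^-8 T.

6.93×10^-8 T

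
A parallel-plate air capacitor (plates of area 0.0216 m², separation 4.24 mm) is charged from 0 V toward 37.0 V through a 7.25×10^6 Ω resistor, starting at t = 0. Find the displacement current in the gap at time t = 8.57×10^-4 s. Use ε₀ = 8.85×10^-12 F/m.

3.71×10^-7 A

C = ε₀A/d = (8.85×10^-12)(0.0216)/(4.24×10^-3) = 4.508×10^-11 F, so τ = RC = 3.268×10^-4 s.
The conduction current is I(t) = (V₀/R) e^(−t/τ), and the displacement current between the plates equals it.
t/τ = 2.622; I_d = (37.0/7.25×10^6) · e^(−2.622) = (5.103×10^-6)(0.07266) = 3.71×10^-7 A.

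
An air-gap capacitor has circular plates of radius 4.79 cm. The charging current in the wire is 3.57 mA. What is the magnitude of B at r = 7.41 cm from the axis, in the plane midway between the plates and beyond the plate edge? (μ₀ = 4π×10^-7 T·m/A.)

9.64×10^-9 T

Between the plates the displacement current equals the wire current: I_d = 3.57 mA = 3.57×10^-3 A.
For r ≥ R the full I_d is enclosed: B = μ₀ I_d/(2πr) = (4π×10^-7)(3.57×10^-3)/(2π·0.0741) = 9.64×10^-9 T.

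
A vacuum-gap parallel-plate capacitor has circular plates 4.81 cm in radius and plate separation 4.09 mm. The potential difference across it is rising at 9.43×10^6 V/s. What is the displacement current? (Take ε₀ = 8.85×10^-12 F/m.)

The field between the plates is E = V/d, so dE/dt = (9.43×10^6)/(4.09×10^-3 m) = 2.306×10^9 V/(m·s).
I_d = ε₀ A (dE/dt) = (8.85×10^-12)(7.268×10^-3)(2.306×10^9) = 1.48×10^-4 A.

1.48×10^-4 A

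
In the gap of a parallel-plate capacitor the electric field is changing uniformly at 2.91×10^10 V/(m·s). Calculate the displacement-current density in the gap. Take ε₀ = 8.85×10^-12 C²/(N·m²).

0.258 A/m²

J_d = ε₀ dE/dt = (8.85×10^-12)(2.91×10^10) = 0.258 A/m².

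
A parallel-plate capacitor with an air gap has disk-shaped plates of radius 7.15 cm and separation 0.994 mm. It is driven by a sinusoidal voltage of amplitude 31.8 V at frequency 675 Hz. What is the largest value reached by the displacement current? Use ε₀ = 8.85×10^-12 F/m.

(dE/dt)_max = V₀ω/d = 1.357×10^8 V/(m·s); ω = 2πf = 4241 rad/s.
I_d,max = ε₀ A (dE/dt)_max = (8.85×10^-12)(0.01606)(1.357×10^8) = 1.93×10^-5 A.

1.93×10^-5 A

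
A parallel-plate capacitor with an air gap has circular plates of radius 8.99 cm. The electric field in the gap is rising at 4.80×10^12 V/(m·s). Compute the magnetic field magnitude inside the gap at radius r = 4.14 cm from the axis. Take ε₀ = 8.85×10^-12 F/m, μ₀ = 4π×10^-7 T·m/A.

1.11×10^-6 T

Through the whole plate area (πR² = 0.02539 m²), I_d = ε₀ πR² dE/dt = 1.079 A.
∮B·dl = μ₀ I_d,enc with I_d,enc = I_d r²/R² = 0.2288 A; so B = μ₀ I_d,enc/(2πr) = 1.11×10^-6 T.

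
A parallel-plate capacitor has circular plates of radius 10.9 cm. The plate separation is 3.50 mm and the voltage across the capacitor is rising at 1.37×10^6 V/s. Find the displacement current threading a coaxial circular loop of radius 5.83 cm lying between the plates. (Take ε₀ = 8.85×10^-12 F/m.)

3.70×10^-5 A

I_d = C dV/dt with C = ε₀πR²/d = 9.439×10^-11 F, so I_d = (9.439×10^-11)(1.37×10^6) = 1.293×10^-4 A.
Through an area πr² the displacement current is I_d·(πr²/πR²) = I_d (r/R)² = 3.70×10^-5 A.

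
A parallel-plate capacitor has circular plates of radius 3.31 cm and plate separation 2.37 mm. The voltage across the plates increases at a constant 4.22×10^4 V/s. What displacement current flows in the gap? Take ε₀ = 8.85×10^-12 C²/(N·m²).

The displacement current equals the charging current C dV/dt. With C = ε₀A/d = (8.85×10^-12)(3.442×10^-3)/(2.37×10^-3) = 1.285×10^-11 F, I_d = (1.285×10^-11)(4.22×10^4) = 5.42×10^-7 A.

5.42×10^-7 A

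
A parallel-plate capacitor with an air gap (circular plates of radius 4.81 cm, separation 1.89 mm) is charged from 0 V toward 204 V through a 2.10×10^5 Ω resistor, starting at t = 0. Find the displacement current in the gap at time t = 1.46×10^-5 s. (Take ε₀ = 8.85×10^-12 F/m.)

With C = ε₀A/d = (8.85×10^-12)(7.268×10^-3)/(1.89×10^-3) = 3.403×10^-11 F, the time constant is τ = RC = 7.146×10^-6 s, so t/τ = 2.043 and e^(−t/τ) = 0.1296.
I_d = I_cond = (V₀/R) e^(−t/τ) = (9.714×10^-4)(0.1296) = 1.26×10^-4 A.

1.26×10^-4 A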